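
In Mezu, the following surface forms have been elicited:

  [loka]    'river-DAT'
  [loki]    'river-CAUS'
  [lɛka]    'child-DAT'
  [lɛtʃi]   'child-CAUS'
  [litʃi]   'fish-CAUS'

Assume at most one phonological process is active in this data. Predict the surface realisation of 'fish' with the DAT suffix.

'child' shows [k] ~ [tʃ] at the end of the stem ([lɛka] vs [lɛtʃi]).
But 'river' keeps [k] in both environments ([loka], [loki]), so there is no rule changing /k/ to [tʃ] before the CAUS suffix.
The alternation reflects depalatalization: palato-alveolar /tʃ/ becomes [k] when no front vowel follows. /tʃ/ is underlying.
From [litʃi] the stem 'fish' is /litʃ/; when no front vowel follows this yields [lika].

[lika]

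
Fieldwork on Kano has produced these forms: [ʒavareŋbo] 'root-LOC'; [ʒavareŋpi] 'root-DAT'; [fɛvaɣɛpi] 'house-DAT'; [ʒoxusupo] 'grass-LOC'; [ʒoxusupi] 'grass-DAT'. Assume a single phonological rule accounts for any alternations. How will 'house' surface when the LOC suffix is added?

The LOC morpheme has two allomorphs, [-bo] and [-po].
The DAT suffix, which begins with [p], is invariant after every stem; so [p] is not altered by any rule here.
The LOC suffix is therefore /-bo/ underlyingly, with post-vocalic devoicing: voiced stops become voiceless after a vowel.
After 'house', which ends in a vowel, the suffix surfaces as [-po], giving [fɛvaɣɛpo].

[fɛvaɣɛpo]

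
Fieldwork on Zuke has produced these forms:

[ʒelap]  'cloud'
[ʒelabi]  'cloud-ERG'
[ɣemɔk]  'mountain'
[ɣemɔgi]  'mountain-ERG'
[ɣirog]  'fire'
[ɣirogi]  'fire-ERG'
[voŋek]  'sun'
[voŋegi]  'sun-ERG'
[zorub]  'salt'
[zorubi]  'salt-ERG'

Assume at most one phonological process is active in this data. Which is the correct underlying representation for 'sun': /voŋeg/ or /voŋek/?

'sun' shows [k] ~ [g] at the end of the stem ([voŋek] vs [voŋegi]).
Compare 'fire', with invariant [g] in [ɣirog] and [ɣirogi]: an analysis with underlying /g/ and a rule producing [k] in isolation would wrongly predict alternation here too.
The alternation reflects intervocalic voicing: voiceless stops become voiced between vowels. /k/ is underlying.

/voŋek/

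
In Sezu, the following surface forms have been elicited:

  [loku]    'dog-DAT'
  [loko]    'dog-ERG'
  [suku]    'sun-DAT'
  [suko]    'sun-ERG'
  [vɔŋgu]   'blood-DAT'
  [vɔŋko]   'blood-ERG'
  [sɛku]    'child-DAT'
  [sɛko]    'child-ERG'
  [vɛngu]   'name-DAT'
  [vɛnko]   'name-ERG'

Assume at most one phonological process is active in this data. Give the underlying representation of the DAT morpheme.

/-gu/

The DAT suffix surfaces as [-gu] and [-ku], depending on the final segment of the stem.
By contrast the ERG suffix keeps its initial [k] throughout — that segment must be underlying.
So the underlying form is /-gu/, and voiced stops become voiceless after a vowel.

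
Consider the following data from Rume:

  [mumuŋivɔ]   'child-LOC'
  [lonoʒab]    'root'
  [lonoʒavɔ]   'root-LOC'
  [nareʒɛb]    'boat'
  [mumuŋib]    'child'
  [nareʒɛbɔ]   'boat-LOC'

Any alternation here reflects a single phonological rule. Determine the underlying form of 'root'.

The root 'root' surfaces as [lonoʒab] and [lonoʒavɔ], with a stem-final [b] ~ [v] alternation.
The stem 'boat' ([nareʒɛb], [nareʒɛbɔ]) shows [b] unchanged in both environments, so [b] cannot be basic with [v] derived before the LOC suffix.
Therefore /v/ is basic and [b] is derived by word-final hardening (voiced fricatives become stops word-finally).

/lonoʒav/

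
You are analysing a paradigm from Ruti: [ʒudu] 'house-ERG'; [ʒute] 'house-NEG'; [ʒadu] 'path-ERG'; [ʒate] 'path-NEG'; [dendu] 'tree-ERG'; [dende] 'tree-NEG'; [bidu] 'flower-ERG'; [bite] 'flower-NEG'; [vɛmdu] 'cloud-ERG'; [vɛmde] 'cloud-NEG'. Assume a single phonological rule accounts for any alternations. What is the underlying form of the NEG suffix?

/-te/

The NEG suffix surfaces as [-de] and [-te], depending on the final segment of the stem.
By contrast the ERG suffix keeps its initial [d] throughout — that segment must be underlying.
So the underlying form is /-te/, and voiceless stops become voiced after a nasal.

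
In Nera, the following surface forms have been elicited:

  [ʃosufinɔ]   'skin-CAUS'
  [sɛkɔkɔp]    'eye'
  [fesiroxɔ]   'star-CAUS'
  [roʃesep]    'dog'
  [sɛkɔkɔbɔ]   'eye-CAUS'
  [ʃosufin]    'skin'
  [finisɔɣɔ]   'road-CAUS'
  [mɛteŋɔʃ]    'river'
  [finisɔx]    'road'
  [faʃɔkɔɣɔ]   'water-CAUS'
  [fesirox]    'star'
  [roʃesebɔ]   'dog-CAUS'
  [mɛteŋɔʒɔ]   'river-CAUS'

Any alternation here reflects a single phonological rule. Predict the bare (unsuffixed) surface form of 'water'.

[faʃɔkɔx]

'road' shows [ɣ] ~ [x] at the end of the stem ([finisɔɣɔ] vs [finisɔx]).
Compare 'star', with invariant [x] in [fesiroxɔ] and [fesirox]: an analysis with underlying /x/ and a rule producing [ɣ] before the CAUS suffix would wrongly predict alternation here too.
Therefore /ɣ/ is basic and [x] is derived by word-final obstruent devoicing (voiced obstruents become voiceless word-finally).
From [faʃɔkɔɣɔ] the stem 'water' is /faʃɔkɔɣ/; word-finally this yields [faʃɔkɔx].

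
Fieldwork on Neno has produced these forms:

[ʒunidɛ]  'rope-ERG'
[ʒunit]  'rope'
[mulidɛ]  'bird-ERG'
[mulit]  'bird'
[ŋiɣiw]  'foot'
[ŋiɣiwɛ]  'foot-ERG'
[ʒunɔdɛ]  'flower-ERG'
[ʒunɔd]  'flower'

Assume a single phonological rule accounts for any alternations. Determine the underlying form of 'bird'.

/mulit/

'bird' shows [d] ~ [t] at the end of the stem ([mulidɛ] vs [mulit]).
If /d/ were underlying and a rule turned it into [t] in isolation, 'flower' would also alternate; but it has [d] in both [ʒunɔdɛ] and [ʒunɔd].
The alternation reflects intervocalic voicing: voiceless stops become voiced between vowels. /t/ is underlying.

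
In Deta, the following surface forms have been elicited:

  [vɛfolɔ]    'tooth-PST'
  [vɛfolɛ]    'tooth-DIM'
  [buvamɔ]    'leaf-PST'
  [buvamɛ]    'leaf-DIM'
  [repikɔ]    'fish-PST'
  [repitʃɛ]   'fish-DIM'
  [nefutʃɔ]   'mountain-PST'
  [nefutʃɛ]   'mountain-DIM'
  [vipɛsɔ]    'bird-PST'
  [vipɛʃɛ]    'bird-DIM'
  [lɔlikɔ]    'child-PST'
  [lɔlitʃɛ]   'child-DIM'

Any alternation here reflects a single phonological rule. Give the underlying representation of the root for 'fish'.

The root 'fish' surfaces as [repikɔ] and [repitʃɛ], with a stem-final [k] ~ [tʃ] alternation.
Compare 'mountain', with invariant [tʃ] in [nefutʃɔ] and [nefutʃɛ]: an analysis with underlying /tʃ/ and a rule producing [k] before the PST suffix would wrongly predict alternation here too.
So /k/ is underlying, and a rule of palatalization before a front vowel — /k/ and /s/ become palato-alveolar [tʃ] and [ʃ] before a front vowel — gives [tʃ].

/repik/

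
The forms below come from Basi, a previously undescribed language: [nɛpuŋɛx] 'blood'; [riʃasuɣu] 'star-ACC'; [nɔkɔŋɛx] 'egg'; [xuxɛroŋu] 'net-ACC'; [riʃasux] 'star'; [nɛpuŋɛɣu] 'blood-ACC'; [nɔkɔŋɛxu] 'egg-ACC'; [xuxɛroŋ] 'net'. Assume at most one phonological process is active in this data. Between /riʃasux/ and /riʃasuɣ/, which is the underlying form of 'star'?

The root 'star' surfaces as [riʃasuɣu] and [riʃasux], with a stem-final [ɣ] ~ [x] alternation.
But 'egg' keeps [x] in both environments ([nɔkɔŋɛxu], [nɔkɔŋɛx]), so there is no rule changing /x/ to [ɣ] before the ACC suffix.
So /ɣ/ is underlying, and a rule of word-final obstruent devoicing — voiced obstruents become voiceless word-finally — gives [x].

/riʃasuɣ/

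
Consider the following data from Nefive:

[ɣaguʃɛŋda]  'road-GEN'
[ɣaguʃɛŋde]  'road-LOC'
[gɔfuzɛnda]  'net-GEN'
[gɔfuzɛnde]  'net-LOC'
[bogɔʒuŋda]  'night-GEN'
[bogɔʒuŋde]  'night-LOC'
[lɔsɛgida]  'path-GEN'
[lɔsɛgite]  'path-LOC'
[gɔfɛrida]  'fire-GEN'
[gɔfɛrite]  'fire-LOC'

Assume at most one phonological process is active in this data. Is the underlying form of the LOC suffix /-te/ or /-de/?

The LOC morpheme has two allomorphs, [-de] and [-te].
By contrast the GEN suffix keeps its initial [d] throughout — that segment must be underlying.
The LOC suffix is therefore /-te/ underlyingly, with post-nasal voicing: voiceless stops become voiced after a nasal.

/-te/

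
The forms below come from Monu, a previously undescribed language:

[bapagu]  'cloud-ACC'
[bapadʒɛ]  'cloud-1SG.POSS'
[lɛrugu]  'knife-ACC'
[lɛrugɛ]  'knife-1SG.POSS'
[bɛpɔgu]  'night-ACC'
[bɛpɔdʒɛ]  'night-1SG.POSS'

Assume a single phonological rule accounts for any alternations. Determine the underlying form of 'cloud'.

In [bapagu] and [bapadʒɛ] the final segment of 'cloud' alternates: [g] ~ [dʒ].
The stem 'knife' ([lɛrugu], [lɛrugɛ]) shows [g] unchanged in both environments, so [g] cannot be basic with [dʒ] derived before the 1SG.POSS suffix.
Therefore /dʒ/ is basic and [g] is derived by depalatalization (palato-alveolar /dʒ/ becomes [g] when no front vowel follows).
The underlying form of 'cloud' is therefore /bapadʒ/.

/bapadʒ/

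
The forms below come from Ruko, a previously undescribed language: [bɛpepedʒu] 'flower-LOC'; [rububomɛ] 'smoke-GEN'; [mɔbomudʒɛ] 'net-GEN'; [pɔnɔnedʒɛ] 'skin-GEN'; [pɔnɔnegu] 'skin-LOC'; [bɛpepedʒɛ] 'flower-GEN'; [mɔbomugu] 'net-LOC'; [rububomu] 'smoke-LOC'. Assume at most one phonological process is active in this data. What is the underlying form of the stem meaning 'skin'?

/pɔnɔneg/

The root 'skin' surfaces as [pɔnɔnegu] and [pɔnɔnedʒɛ], with a stem-final [g] ~ [dʒ] alternation.
But 'flower' keeps [dʒ] in both environments ([bɛpepedʒu], [bɛpepedʒɛ]), so there is no rule changing /dʒ/ to [g] before the LOC suffix.
The alternation reflects palatalization before a front vowel: /g/ becomes palato-alveolar [dʒ] before a front vowel. /g/ is underlying.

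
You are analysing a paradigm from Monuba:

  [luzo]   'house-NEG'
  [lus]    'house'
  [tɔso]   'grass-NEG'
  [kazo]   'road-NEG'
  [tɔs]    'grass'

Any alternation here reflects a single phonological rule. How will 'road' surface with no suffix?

[kas]

'house' shows [s] ~ [z] at the end of the stem ([lus] vs [luzo]).
The stem 'grass' ([tɔs], [tɔso]) shows [s] unchanged in both environments, so [s] cannot be basic with [z] derived before the NEG suffix.
The alternation reflects word-final obstruent devoicing: voiced obstruents become voiceless word-finally. /z/ is underlying.
From [kazo] the stem 'road' is /kaz/; word-finally this yields [kas].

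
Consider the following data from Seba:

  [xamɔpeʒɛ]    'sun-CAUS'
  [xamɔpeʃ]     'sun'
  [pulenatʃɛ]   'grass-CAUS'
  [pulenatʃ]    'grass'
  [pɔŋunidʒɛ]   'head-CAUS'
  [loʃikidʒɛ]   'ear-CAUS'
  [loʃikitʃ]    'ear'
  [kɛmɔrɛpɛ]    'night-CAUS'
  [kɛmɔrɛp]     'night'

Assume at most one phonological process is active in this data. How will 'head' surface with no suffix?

[pɔŋunitʃ]

'ear' shows [dʒ] ~ [tʃ] at the end of the stem ([loʃikidʒɛ] vs [loʃikitʃ]).
But 'grass' keeps [tʃ] in both environments ([pulenatʃɛ], [pulenatʃ]), so there is no rule changing /tʃ/ to [dʒ] before the CAUS suffix.
The alternation reflects word-final obstruent devoicing: voiced obstruents become voiceless word-finally. /dʒ/ is underlying.
The one attested form of 'head', [pɔŋunidʒɛ], shows underlying /pɔŋunidʒ/. Applying the same rule word-finally gives [pɔŋunitʃ].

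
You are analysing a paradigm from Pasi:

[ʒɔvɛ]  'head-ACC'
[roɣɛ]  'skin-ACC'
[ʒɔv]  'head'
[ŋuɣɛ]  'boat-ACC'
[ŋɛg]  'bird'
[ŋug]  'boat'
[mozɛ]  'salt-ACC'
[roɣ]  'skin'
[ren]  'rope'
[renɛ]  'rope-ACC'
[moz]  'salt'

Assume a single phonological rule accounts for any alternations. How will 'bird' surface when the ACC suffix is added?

[ŋɛɣɛ]

In [ŋuɣɛ] and [ŋug] the final segment of 'boat' alternates: [ɣ] ~ [g].
The stem 'skin' ([roɣɛ], [roɣ]) shows [ɣ] unchanged in both environments, so [ɣ] cannot be basic with [g] derived in isolation.
The underlying segment must be /g/; voiced stops become fricatives between vowels, yielding [ɣ] there.
From [ŋɛg] the stem 'bird' is /ŋɛg/; between vowels this yields [ŋɛɣɛ].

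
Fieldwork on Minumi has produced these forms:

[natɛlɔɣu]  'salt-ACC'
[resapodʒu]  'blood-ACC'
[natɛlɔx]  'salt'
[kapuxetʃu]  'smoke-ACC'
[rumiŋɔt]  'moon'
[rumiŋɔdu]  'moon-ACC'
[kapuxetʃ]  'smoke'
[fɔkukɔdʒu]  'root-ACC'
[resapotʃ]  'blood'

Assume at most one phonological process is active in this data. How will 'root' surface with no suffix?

[fɔkukɔtʃ]

The root 'blood' surfaces as [resapotʃ] and [resapodʒu], with a stem-final [tʃ] ~ [dʒ] alternation.
Compare 'smoke', with invariant [tʃ] in [kapuxetʃ] and [kapuxetʃu]: an analysis with underlying /tʃ/ and a rule producing [dʒ] before the ACC suffix would wrongly predict alternation here too.
The underlying segment must be /dʒ/; voiced obstruents become voiceless word-finally, yielding [tʃ] there.
The one attested form of 'root', [fɔkukɔdʒu], shows underlying /fɔkukɔdʒ/. Applying the same rule word-finally gives [fɔkukɔtʃ].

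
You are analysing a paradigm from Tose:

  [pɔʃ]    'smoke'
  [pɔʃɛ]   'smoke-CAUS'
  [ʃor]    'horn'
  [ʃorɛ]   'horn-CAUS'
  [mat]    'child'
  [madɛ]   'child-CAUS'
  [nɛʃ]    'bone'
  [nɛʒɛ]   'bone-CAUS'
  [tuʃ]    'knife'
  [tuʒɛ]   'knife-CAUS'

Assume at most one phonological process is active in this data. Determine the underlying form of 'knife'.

/tuʒ/

The stem for 'knife' ends in [ʃ] in [tuʃ] but [ʒ] in [tuʒɛ].
The stem 'smoke' ([pɔʃ], [pɔʃɛ]) shows [ʃ] unchanged in both environments, so [ʃ] cannot be basic with [ʒ] derived before the CAUS suffix.
Therefore /ʒ/ is basic and [ʃ] is derived by word-final obstruent devoicing (voiced obstruents become voiceless word-finally).
The underlying form of 'knife' is therefore /tuʒ/.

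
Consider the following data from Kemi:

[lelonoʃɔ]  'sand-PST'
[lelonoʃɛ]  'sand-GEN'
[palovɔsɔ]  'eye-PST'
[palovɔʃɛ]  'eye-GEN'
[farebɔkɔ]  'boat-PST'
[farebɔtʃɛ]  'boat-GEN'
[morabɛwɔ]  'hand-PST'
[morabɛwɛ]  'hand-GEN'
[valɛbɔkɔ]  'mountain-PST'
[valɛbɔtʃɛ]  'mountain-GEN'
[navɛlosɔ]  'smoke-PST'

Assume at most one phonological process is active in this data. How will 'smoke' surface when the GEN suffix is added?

[navɛloʃɛ]

'eye' shows [s] ~ [ʃ] at the end of the stem ([palovɔsɔ] vs [palovɔʃɛ]).
Compare 'sand', with invariant [ʃ] in [lelonoʃɔ] and [lelonoʃɛ]: an analysis with underlying /ʃ/ and a rule producing [s] before the PST suffix would wrongly predict alternation here too.
So /s/ is underlying, and a rule of palatalization before a front vowel — /k/ and /s/ become palato-alveolar [tʃ] and [ʃ] before a front vowel — gives [ʃ].
From [navɛlosɔ] the stem 'smoke' is /navɛlos/; before a front vowel this yields [navɛloʃɛ].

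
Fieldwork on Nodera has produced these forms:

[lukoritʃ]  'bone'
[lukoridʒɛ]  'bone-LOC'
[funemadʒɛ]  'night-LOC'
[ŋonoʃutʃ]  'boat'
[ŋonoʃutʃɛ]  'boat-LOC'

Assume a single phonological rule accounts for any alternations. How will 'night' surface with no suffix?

[funematʃ]

In [lukoritʃ] and [lukoridʒɛ] the final segment of 'bone' alternates: [tʃ] ~ [dʒ].
If /tʃ/ were underlying and a rule turned it into [dʒ] before the LOC suffix, 'boat' would also alternate; but it has [tʃ] in both [ŋonoʃutʃ] and [ŋonoʃutʃɛ].
Therefore /dʒ/ is basic and [tʃ] is derived by word-final obstruent devoicing (voiced obstruents become voiceless word-finally).
From [funemadʒɛ] the stem 'night' is /funemadʒ/; word-finally this yields [funematʃ].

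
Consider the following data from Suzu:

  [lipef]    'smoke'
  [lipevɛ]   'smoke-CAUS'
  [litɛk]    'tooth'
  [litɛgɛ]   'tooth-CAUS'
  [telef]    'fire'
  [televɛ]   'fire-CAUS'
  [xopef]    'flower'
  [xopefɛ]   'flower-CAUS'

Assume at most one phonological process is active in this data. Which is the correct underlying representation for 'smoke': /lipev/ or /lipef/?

'smoke' shows [f] ~ [v] at the end of the stem ([lipef] vs [lipevɛ]).
If /f/ were underlying and a rule turned it into [v] before the CAUS suffix, 'flower' would also alternate; but it has [f] in both [xopef] and [xopefɛ].
Therefore /v/ is basic and [f] is derived by word-final obstruent devoicing (voiced obstruents become voiceless word-finally).

/lipev/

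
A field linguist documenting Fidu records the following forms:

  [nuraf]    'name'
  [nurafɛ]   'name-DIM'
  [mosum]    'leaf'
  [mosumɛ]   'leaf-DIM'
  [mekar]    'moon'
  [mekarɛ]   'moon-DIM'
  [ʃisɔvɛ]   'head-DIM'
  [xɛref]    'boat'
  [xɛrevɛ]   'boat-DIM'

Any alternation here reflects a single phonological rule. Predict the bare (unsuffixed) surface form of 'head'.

'boat' shows [f] ~ [v] at the end of the stem ([xɛref] vs [xɛrevɛ]).
Compare 'name', with invariant [f] in [nuraf] and [nurafɛ]: an analysis with underlying /f/ and a rule producing [v] before the DIM suffix would wrongly predict alternation here too.
Therefore /v/ is basic and [f] is derived by word-final obstruent devoicing (voiced obstruents become voiceless word-finally).
The one attested form of 'head', [ʃisɔvɛ], shows underlying /ʃisɔv/. Applying the same rule word-finally gives [ʃisɔf].

[ʃisɔf]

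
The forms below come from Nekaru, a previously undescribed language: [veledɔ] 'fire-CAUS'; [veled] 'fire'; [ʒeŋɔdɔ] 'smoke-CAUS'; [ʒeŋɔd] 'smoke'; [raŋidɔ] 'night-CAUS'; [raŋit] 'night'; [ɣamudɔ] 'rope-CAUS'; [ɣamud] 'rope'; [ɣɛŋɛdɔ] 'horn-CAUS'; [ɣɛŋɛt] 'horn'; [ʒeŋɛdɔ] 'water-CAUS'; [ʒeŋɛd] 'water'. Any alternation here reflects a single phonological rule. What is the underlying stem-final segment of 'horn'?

The stem for 'horn' ends in [d] in [ɣɛŋɛdɔ] but [t] in [ɣɛŋɛt].
But 'smoke' keeps [d] in both environments ([ʒeŋɔdɔ], [ʒeŋɔd]), so there is no rule changing /d/ to [t] in isolation.
So /t/ is underlying, and a rule of intervocalic voicing — voiceless stops become voiced between vowels — gives [d].

/t/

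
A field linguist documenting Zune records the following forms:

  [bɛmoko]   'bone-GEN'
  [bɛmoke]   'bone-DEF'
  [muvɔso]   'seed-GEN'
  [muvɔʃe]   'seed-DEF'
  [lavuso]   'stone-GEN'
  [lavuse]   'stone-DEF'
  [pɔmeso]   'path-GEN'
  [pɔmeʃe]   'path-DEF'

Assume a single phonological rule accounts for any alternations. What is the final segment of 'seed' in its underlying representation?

The stem for 'seed' ends in [s] in [muvɔso] but [ʃ] in [muvɔʃe].
The stem 'stone' ([lavuso], [lavuse]) shows [s] unchanged in both environments, so [s] cannot be basic with [ʃ] derived before the DEF suffix.
The alternation reflects depalatalization: palato-alveolar /ʃ/ becomes [s] when no front vowel follows. /ʃ/ is underlying.

/ʃ/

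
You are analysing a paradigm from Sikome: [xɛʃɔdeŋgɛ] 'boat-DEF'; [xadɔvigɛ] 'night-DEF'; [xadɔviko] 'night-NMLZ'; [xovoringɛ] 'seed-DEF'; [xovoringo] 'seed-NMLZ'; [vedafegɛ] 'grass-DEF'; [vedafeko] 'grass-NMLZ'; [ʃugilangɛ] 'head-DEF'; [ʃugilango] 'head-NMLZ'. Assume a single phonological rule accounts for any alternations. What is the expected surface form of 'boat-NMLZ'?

[xɛʃɔdeŋgo]

The NMLZ suffix surfaces as [-go] and [-ko], depending on the final segment of the stem.
By contrast the DEF suffix keeps its initial [g] throughout — that segment must be underlying.
The NMLZ suffix is therefore /-ko/ underlyingly, with post-nasal voicing: voiceless stops become voiced after a nasal.
After 'boat', which ends in a nasal, the suffix surfaces as [-go], giving [xɛʃɔdeŋgo].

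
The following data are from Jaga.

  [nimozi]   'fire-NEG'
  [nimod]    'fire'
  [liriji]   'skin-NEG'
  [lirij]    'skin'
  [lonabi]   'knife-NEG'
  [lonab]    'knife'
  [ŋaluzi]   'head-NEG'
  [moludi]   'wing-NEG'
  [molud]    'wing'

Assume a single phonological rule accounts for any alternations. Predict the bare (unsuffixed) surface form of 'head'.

The stem for 'fire' ends in [z] in [nimozi] but [d] in [nimod].
But 'wing' keeps [d] in both environments ([moludi], [molud]), so there is no rule changing /d/ to [z] before the NEG suffix.
The alternation reflects word-final hardening: voiced fricatives become stops word-finally. /z/ is underlying.
From [ŋaluzi] the stem 'head' is /ŋaluz/; word-finally this yields [ŋalud].

[ŋalud]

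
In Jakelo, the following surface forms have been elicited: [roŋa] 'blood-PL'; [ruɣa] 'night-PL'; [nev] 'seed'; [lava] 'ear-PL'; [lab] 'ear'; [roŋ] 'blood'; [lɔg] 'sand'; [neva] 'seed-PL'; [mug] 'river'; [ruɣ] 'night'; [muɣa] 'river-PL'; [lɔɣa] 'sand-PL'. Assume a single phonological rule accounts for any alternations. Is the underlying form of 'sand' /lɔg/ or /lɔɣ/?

'sand' shows [ɣ] ~ [g] at the end of the stem ([lɔɣa] vs [lɔg]).
The stem 'night' ([ruɣa], [ruɣ]) shows [ɣ] unchanged in both environments, so [ɣ] cannot be basic with [g] derived in isolation.
The alternation reflects intervocalic spirantization: voiced stops become fricatives between vowels. /g/ is underlying.

/lɔg/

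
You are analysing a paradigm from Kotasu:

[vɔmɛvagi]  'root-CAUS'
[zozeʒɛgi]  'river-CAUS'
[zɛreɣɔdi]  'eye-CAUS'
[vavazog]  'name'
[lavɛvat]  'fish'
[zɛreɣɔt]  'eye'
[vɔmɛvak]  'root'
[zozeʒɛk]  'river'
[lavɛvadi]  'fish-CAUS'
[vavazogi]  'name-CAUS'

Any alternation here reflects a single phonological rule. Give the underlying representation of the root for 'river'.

/zozeʒɛk/

In [zozeʒɛgi] and [zozeʒɛk] the final segment of 'river' alternates: [g] ~ [k].
The stem 'name' ([vavazogi], [vavazog]) shows [g] unchanged in both environments, so [g] cannot be basic with [k] derived in isolation.
The alternation reflects intervocalic voicing: voiceless stops become voiced between vowels. /k/ is underlying.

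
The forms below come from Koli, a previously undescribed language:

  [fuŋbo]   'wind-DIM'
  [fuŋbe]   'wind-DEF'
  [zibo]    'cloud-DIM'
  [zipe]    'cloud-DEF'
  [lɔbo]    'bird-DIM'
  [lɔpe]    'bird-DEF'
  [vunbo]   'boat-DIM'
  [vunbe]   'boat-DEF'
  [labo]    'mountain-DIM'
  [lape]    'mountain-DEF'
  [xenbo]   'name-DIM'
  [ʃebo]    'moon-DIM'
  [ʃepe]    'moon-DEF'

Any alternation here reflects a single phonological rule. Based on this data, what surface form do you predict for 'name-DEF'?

[xenbe]

The DEF suffix surfaces as [-be] and [-pe], depending on the final segment of the stem.
By contrast the DIM suffix keeps its initial [b] throughout — that segment must be underlying.
So the underlying form is /-pe/, and voiceless stops become voiced after a nasal.
After 'name', which ends in a nasal, the suffix surfaces as [-be], giving [xenbe].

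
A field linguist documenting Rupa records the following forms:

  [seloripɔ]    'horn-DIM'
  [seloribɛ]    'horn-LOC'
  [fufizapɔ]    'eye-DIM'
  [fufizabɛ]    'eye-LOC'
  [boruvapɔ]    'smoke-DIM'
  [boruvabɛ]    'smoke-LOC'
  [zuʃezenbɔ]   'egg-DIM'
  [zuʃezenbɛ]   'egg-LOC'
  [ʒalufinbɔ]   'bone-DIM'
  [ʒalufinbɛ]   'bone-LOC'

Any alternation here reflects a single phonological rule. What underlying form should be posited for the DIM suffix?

/-pɔ/

The DIM morpheme has two allomorphs, [-bɔ] and [-pɔ].
By contrast the LOC suffix keeps its initial [b] throughout — that segment must be underlying.
The DIM suffix is therefore /-pɔ/ underlyingly, with post-nasal voicing: voiceless stops become voiced after a nasal.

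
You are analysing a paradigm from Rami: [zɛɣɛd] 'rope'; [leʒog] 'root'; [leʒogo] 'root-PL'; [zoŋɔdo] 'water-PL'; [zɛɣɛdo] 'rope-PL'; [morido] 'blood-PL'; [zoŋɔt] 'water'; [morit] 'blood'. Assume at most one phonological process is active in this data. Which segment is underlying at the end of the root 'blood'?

/t/

The root 'blood' surfaces as [morido] and [morit], with a stem-final [d] ~ [t] alternation.
But 'rope' keeps [d] in both environments ([zɛɣɛdo], [zɛɣɛd]), so there is no rule changing /d/ to [t] in isolation.
So /t/ is underlying, and a rule of intervocalic voicing — voiceless stops become voiced between vowels — gives [d].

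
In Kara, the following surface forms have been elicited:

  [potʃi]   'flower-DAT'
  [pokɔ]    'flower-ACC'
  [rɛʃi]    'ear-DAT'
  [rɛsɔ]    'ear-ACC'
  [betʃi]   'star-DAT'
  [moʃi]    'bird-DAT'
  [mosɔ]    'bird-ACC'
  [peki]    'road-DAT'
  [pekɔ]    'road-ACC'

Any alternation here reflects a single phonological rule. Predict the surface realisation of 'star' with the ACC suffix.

[bekɔ]

The stem for 'flower' ends in [tʃ] in [potʃi] but [k] in [pokɔ].
Compare 'road', with invariant [k] in [peki] and [pekɔ]: an analysis with underlying /k/ and a rule producing [tʃ] before the DAT suffix would wrongly predict alternation here too.
The underlying segment must be /tʃ/; palato-alveolar /tʃ/ and /ʃ/ become [k] and [s] when no front vowel follows, yielding [k] there.
From [betʃi] the stem 'star' is /betʃ/; when no front vowel follows this yields [bekɔ].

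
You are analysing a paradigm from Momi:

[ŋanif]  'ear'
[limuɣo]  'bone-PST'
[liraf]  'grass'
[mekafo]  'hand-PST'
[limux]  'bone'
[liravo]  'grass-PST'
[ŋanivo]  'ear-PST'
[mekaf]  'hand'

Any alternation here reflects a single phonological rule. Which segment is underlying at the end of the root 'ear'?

'ear' shows [v] ~ [f] at the end of the stem ([ŋanivo] vs [ŋanif]).
If /f/ were underlying and a rule turned it into [v] before the PST suffix, 'hand' would also alternate; but it has [f] in both [mekafo] and [mekaf].
The alternation reflects word-final obstruent devoicing: voiced obstruents become voiceless word-finally. /v/ is underlying.

/v/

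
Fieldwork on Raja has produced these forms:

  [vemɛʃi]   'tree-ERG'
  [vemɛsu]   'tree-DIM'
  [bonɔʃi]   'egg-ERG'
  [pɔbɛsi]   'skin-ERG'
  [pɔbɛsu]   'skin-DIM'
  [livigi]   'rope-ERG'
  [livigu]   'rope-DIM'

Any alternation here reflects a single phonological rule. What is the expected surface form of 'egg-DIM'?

[bonɔsu]

The stem for 'tree' ends in [ʃ] in [vemɛʃi] but [s] in [vemɛsu].
The stem 'skin' ([pɔbɛsi], [pɔbɛsu]) shows [s] unchanged in both environments, so [s] cannot be basic with [ʃ] derived before the ERG suffix.
Therefore /ʃ/ is basic and [s] is derived by depalatalization (palato-alveolar /ʃ/ becomes [s] when no front vowel follows).
The one attested form of 'egg', [bonɔʃi], shows underlying /bonɔʃ/. Applying the same rule when no front vowel follows gives [bonɔsu].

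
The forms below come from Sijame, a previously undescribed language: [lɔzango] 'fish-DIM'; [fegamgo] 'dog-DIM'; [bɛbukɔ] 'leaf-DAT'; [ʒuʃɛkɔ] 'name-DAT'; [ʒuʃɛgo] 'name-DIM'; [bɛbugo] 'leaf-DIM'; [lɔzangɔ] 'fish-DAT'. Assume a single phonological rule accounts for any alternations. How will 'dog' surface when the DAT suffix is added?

[fegamgɔ]

The DAT morpheme has two allomorphs, [-gɔ] and [-kɔ].
By contrast the DIM suffix keeps its initial [g] throughout — that segment must be underlying.
So the underlying form is /-kɔ/, and voiceless stops become voiced after a nasal.
After 'dog', which ends in a nasal, the suffix surfaces as [-gɔ], giving [fegamgɔ].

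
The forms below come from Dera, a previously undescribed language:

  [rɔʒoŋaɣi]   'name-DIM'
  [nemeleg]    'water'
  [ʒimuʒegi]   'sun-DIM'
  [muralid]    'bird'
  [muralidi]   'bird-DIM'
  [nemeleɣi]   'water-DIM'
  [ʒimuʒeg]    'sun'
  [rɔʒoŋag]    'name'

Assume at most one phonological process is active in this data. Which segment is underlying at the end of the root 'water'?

The stem for 'water' ends in [g] in [nemeleg] but [ɣ] in [nemeleɣi].
If /g/ were underlying and a rule turned it into [ɣ] before the DIM suffix, 'sun' would also alternate; but it has [g] in both [ʒimuʒeg] and [ʒimuʒegi].
The underlying segment must be /ɣ/; voiced fricatives become stops word-finally, yielding [g] there.

/ɣ/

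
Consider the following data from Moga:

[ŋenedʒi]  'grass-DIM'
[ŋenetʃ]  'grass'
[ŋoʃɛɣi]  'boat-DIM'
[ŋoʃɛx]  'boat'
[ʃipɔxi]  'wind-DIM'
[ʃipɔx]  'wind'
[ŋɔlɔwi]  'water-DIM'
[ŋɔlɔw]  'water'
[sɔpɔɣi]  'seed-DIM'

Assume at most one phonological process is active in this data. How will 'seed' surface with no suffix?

The stem for 'boat' ends in [ɣ] in [ŋoʃɛɣi] but [x] in [ŋoʃɛx].
But 'wind' keeps [x] in both environments ([ʃipɔxi], [ʃipɔx]), so there is no rule changing /x/ to [ɣ] before the DIM suffix.
The underlying segment must be /ɣ/; voiced obstruents become voiceless word-finally, yielding [x] there.
The one attested form of 'seed', [sɔpɔɣi], shows underlying /sɔpɔɣ/. Applying the same rule word-finally gives [sɔpɔx].

[sɔpɔx]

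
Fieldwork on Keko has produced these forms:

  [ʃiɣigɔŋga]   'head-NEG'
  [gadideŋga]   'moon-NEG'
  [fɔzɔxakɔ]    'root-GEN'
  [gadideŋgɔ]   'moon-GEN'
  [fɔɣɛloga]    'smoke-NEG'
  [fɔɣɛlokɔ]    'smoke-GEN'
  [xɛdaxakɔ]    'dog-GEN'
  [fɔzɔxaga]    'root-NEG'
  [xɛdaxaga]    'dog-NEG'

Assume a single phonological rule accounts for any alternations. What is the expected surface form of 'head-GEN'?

The GEN suffix surfaces as [-gɔ] and [-kɔ], depending on the final segment of the stem.
The NEG suffix, which begins with [g], is invariant after every stem; so [g] is not altered by any rule here.
The GEN suffix is therefore /-kɔ/ underlyingly, with post-nasal voicing: voiceless stops become voiced after a nasal.
After 'head', which ends in a nasal, the suffix surfaces as [-gɔ], giving [ʃiɣigɔŋgɔ].

[ʃiɣigɔŋgɔ]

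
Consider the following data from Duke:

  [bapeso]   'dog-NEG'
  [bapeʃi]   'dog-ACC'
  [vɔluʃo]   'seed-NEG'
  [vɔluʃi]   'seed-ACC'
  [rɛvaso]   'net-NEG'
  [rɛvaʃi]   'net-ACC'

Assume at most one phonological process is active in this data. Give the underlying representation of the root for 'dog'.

In [bapeso] and [bapeʃi] the final segment of 'dog' alternates: [s] ~ [ʃ].
The stem 'seed' ([vɔluʃo], [vɔluʃi]) shows [ʃ] unchanged in both environments, so [ʃ] cannot be basic with [s] derived before the NEG suffix.
Therefore /s/ is basic and [ʃ] is derived by palatalization before a front vowel (/s/ becomes palato-alveolar [ʃ] before a front vowel).
Hence 'dog' is /bapes/ underlyingly.

/bapes/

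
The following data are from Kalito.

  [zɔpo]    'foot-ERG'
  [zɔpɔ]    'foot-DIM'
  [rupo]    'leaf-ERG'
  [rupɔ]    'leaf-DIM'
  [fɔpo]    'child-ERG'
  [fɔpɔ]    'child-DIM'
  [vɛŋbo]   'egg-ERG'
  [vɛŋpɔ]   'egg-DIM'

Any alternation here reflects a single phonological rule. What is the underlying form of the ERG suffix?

The ERG morpheme has two allomorphs, [-bo] and [-po].
By contrast the DIM suffix keeps its initial [p] throughout — that segment must be underlying.
So the underlying form is /-bo/, and voiced stops become voiceless after a vowel.

/-bo/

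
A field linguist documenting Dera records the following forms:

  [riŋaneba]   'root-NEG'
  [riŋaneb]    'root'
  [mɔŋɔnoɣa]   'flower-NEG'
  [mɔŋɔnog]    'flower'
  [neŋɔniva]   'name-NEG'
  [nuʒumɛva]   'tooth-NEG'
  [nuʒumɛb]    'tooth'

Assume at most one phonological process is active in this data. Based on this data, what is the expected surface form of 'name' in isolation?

[neŋɔnib]

In [nuʒumɛva] and [nuʒumɛb] the final segment of 'tooth' alternates: [v] ~ [b].
But 'root' keeps [b] in both environments ([riŋaneba], [riŋaneb]), so there is no rule changing /b/ to [v] before the NEG suffix.
The underlying segment must be /v/; voiced fricatives become stops word-finally, yielding [b] there.
The one attested form of 'name', [neŋɔniva], shows underlying /neŋɔniv/. Applying the same rule word-finally gives [neŋɔnib].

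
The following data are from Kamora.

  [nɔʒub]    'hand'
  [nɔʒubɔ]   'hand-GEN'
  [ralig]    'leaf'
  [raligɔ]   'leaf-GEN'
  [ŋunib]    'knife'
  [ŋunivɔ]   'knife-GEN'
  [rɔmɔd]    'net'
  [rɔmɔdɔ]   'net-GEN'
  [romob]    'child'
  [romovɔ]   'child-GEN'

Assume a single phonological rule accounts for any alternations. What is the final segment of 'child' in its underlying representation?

The root 'child' surfaces as [romob] and [romovɔ], with a stem-final [b] ~ [v] alternation.
Compare 'hand', with invariant [b] in [nɔʒub] and [nɔʒubɔ]: an analysis with underlying /b/ and a rule producing [v] before the GEN suffix would wrongly predict alternation here too.
The alternation reflects word-final hardening: voiced fricatives become stops word-finally. /v/ is underlying.

/v/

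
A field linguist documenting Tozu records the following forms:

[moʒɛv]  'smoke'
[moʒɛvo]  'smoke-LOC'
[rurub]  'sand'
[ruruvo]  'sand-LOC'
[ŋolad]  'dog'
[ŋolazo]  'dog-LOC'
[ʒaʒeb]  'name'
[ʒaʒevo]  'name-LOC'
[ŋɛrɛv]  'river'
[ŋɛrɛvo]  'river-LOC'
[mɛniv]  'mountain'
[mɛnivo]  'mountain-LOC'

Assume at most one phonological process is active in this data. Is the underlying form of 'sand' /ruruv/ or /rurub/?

The root 'sand' surfaces as [rurub] and [ruruvo], with a stem-final [b] ~ [v] alternation.
But 'mountain' keeps [v] in both environments ([mɛniv], [mɛnivo]), so there is no rule changing /v/ to [b] in isolation.
The alternation reflects intervocalic spirantization: voiced stops become fricatives between vowels. /b/ is underlying.

/rurub/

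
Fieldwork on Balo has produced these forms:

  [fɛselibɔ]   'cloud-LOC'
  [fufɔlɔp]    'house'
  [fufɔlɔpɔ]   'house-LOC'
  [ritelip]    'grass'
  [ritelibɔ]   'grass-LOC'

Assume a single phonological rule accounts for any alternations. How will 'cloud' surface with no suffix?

The stem for 'grass' ends in [p] in [ritelip] but [b] in [ritelibɔ].
If /p/ were underlying and a rule turned it into [b] before the LOC suffix, 'house' would also alternate; but it has [p] in both [fufɔlɔp] and [fufɔlɔpɔ].
The underlying segment must be /b/; voiced obstruents become voiceless word-finally, yielding [p] there.
From [fɛselibɔ] the stem 'cloud' is /fɛselib/; word-finally this yields [fɛselip].

[fɛselip]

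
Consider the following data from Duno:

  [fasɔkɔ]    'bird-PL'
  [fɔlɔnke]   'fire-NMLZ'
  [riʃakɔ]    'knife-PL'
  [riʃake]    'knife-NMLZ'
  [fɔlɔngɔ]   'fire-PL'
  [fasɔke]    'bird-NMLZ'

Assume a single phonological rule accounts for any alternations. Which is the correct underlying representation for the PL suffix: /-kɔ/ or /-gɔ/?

/-gɔ/

The PL suffix surfaces as [-gɔ] and [-kɔ], depending on the final segment of the stem.
By contrast the NMLZ suffix keeps its initial [k] throughout — that segment must be underlying.
So the underlying form is /-gɔ/, and voiced stops become voiceless after a vowel.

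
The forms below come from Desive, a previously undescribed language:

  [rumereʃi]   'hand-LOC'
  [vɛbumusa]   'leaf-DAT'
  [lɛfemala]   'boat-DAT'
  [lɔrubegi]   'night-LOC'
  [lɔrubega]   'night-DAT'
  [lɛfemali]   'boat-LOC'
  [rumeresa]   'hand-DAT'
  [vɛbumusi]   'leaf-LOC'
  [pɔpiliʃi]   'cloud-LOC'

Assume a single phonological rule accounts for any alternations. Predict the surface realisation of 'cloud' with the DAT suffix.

[pɔpilisa]

In [rumeresa] and [rumereʃi] the final segment of 'hand' alternates: [s] ~ [ʃ].
If /s/ were underlying and a rule turned it into [ʃ] before the LOC suffix, 'leaf' would also alternate; but it has [s] in both [vɛbumusa] and [vɛbumusi].
So /ʃ/ is underlying, and a rule of depalatalization — palato-alveolar /ʃ/ becomes [s] when no front vowel follows — gives [s].
The one attested form of 'cloud', [pɔpiliʃi], shows underlying /pɔpiliʃ/. Applying the same rule when no front vowel follows gives [pɔpilisa].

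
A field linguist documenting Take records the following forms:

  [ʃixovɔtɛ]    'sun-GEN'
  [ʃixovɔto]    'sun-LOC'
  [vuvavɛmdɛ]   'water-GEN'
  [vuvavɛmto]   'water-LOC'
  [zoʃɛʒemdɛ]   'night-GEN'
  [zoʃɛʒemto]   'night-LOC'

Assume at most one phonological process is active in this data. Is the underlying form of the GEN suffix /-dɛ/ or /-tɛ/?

The GEN suffix surfaces as [-dɛ] and [-tɛ], depending on the final segment of the stem.
By contrast the LOC suffix keeps its initial [t] throughout — that segment must be underlying.
So the underlying form is /-dɛ/, and voiced stops become voiceless after a vowel.

/-dɛ/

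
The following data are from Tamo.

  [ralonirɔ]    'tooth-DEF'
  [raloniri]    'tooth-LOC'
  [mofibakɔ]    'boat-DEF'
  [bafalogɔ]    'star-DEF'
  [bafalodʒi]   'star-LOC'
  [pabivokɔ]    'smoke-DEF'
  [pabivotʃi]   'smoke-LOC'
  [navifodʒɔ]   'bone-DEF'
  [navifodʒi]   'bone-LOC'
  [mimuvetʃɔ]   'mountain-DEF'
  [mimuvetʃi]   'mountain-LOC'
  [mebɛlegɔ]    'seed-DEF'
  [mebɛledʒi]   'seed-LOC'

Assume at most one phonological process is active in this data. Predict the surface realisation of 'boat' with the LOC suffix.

'smoke' shows [k] ~ [tʃ] at the end of the stem ([pabivokɔ] vs [pabivotʃi]).
If /tʃ/ were underlying and a rule turned it into [k] before the DEF suffix, 'mountain' would also alternate; but it has [tʃ] in both [mimuvetʃɔ] and [mimuvetʃi].
The underlying segment must be /k/; /k/ and /g/ become palato-alveolar [tʃ] and [dʒ] before a front vowel, yielding [tʃ] there.
From [mofibakɔ] the stem 'boat' is /mofibak/; before a front vowel this yields [mofibatʃi].

[mofibatʃi]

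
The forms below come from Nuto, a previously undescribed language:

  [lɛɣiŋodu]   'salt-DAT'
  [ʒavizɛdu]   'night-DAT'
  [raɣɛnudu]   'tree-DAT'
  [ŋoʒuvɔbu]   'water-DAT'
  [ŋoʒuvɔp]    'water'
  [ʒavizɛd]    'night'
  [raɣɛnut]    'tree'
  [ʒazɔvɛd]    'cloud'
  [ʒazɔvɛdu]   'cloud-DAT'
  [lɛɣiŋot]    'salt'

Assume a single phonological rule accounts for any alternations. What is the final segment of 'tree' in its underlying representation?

In [raɣɛnudu] and [raɣɛnut] the final segment of 'tree' alternates: [d] ~ [t].
The stem 'night' ([ʒavizɛdu], [ʒavizɛd]) shows [d] unchanged in both environments, so [d] cannot be basic with [t] derived in isolation.
Therefore /t/ is basic and [d] is derived by intervocalic voicing (voiceless stops become voiced between vowels).

/t/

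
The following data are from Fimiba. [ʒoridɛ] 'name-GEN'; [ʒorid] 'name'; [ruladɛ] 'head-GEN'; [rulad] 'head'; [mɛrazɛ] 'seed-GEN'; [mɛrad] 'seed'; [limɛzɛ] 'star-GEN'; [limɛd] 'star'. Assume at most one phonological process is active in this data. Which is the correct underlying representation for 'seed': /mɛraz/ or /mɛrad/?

The root 'seed' surfaces as [mɛrazɛ] and [mɛrad], with a stem-final [z] ~ [d] alternation.
Compare 'head', with invariant [d] in [ruladɛ] and [rulad]: an analysis with underlying /d/ and a rule producing [z] before the GEN suffix would wrongly predict alternation here too.
Therefore /z/ is basic and [d] is derived by word-final hardening (voiced fricatives become stops word-finally).

/mɛraz/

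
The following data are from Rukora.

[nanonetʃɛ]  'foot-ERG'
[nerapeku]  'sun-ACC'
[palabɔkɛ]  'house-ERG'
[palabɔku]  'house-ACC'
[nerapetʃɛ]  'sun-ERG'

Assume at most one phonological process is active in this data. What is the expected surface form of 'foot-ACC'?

The root 'sun' surfaces as [nerapeku] and [nerapetʃɛ], with a stem-final [k] ~ [tʃ] alternation.
Compare 'house', with invariant [k] in [palabɔku] and [palabɔkɛ]: an analysis with underlying /k/ and a rule producing [tʃ] before the ERG suffix would wrongly predict alternation here too.
The underlying segment must be /tʃ/; palato-alveolar /tʃ/ becomes [k] when no front vowel follows, yielding [k] there.
From [nanonetʃɛ] the stem 'foot' is /nanonetʃ/; when no front vowel follows this yields [nanoneku].

[nanoneku]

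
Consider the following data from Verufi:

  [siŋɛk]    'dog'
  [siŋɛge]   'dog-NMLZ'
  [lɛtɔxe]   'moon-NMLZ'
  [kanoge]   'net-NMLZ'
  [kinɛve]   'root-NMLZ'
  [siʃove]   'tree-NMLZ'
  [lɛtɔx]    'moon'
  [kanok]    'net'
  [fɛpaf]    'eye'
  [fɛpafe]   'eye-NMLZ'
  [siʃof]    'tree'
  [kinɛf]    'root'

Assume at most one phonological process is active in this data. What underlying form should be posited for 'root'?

The stem for 'root' ends in [f] in [kinɛf] but [v] in [kinɛve].
If /f/ were underlying and a rule turned it into [v] before the NMLZ suffix, 'eye' would also alternate; but it has [f] in both [fɛpaf] and [fɛpafe].
So /v/ is underlying, and a rule of word-final obstruent devoicing — voiced obstruents become voiceless word-finally — gives [f].

/kinɛv/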